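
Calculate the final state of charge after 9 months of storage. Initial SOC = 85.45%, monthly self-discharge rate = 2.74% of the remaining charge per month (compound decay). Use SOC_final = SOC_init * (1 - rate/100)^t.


Monthly retention factor = 1 - 2.74/100 = 0.9726
Over 9 months: factor^9 = 0.77877
SOC_final = 85.45 * 0.77877 = 66.55%

66.55%


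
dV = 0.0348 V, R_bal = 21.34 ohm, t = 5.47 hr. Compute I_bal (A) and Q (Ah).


I_bal = dV / R = 0.0348 / 21.34 = 0.0016307 A
Q = I_bal * t = 0.0016307 * 5.47 = 0.008920 Ah

I=0.0016307 A, Q=0.008920 Ah


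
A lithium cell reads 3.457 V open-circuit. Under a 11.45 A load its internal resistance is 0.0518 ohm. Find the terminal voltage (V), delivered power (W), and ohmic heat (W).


Step 1: V_terminal = OCV - I*R = 3.457 - 11.45 * 0.0518 = 2.8639 V
Step 2: P_out = V_terminal * I = 2.8639 * 11.45 = 32.79 W
Step 3: Q = I^2 * R = 11.45^2 * 0.0518 = 6.791 W

V=2.8639 V, P=32.79 W, Q=6.791 W


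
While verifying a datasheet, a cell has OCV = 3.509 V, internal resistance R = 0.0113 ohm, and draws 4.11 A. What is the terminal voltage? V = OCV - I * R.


IR drop = 4.11 * 0.0113 = 0.046443 V
V = 3.509 - 0.046443 = 3.463 V

3.463 V


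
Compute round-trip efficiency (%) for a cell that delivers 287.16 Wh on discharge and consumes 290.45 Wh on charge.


eta_e = E_dis / E_chg * 100 = 287.16 / 290.45 * 100 = 98.87%

98.87%


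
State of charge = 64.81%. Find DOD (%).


DOD = 100 - SOC = 100 - 64.81 = 35.19%

35.19%


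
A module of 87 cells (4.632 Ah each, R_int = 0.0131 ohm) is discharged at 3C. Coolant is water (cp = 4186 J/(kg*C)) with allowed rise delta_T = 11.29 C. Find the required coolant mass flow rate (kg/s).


Step 1: I = 3 * 4.632 = 13.896 A
Step 2: Q_cell = I^2 * R = 13.896^2 * 0.0131 = 2.5296 W
Step 3: Q_total = 87 * 2.5296 = 220.08 W
Step 4: m_dot = Q_total / (cp * dT) = 220.08 / (4186 * 11.29) = 0.004657 kg/s

0.004657 kg/s


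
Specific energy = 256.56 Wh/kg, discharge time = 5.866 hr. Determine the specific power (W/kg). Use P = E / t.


Specific power = 256.56 Wh/kg / 5.866 hr = 43.74 W/kg

43.74 W/kg


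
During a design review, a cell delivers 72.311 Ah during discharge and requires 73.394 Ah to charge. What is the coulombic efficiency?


Coulombic efficiency = 72.311/73.394 * 100% = 98.52%

98.52%


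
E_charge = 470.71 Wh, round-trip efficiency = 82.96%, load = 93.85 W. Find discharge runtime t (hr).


Step 1: E_discharge = eta/100 * E_charge = 82.96/100 * 470.71 = 390.5 Wh
Step 2: t = E_discharge / P = 390.5 / 93.85 = 4.161 hr

4.161 hr


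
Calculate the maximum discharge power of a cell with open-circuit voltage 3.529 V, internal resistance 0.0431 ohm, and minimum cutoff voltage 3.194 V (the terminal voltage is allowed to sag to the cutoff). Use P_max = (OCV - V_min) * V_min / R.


P_max = (OCV - V_min) * V_min / R = (3.529 - 3.194) * 3.194 / 0.0431 = 0.335 * 3.194 / 0.0431 = 24.83 W

24.83 W


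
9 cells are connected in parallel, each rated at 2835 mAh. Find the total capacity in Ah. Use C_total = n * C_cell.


Convert: C_cell = 2835 mAh = 2.835 Ah
C_total = 9 * 2.835 = 25.515 Ah

25.515 Ah


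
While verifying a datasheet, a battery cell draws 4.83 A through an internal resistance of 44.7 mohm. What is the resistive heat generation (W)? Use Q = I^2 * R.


Convert: R = 44.7 mohm = 0.0447 ohm
Q = I^2 * R = 4.83^2 * 0.0447 = 1.043 W

1.043 W


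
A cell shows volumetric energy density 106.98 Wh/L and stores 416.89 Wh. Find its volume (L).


V = E / ED = 416.89 / 106.98 = 3.897 L

3.897 L


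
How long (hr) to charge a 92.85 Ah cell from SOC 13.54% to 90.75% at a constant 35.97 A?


delta_Ah = 92.85 * (90.75 - 13.54) / 100 = 71.689 Ah
t = delta_Ah / I = 71.689 / 35.97 = 1.993 hr

1.993 hr


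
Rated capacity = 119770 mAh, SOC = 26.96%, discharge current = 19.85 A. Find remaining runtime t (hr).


Convert: C_total = 119770 mAh = 119.77 Ah
Step 1: remaining = SOC/100 * C_total = 26.96/100 * 119.77 = 32.29 Ah
Step 2: t = remaining / I = 32.29 / 19.85 = 1.627 hr

1.627 hr


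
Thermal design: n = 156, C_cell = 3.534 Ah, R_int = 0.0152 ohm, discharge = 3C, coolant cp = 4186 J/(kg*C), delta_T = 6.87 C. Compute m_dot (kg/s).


Step 1: I = 3 * 3.534 = 10.602 A
Step 2: Q_cell = I^2 * R = 10.602^2 * 0.0152 = 1.7085 W
Step 3: Q_total = 156 * 1.7085 = 266.53 W
Step 4: m_dot = Q_total / (cp * dT) = 266.53 / (4186 * 6.87) = 0.009268 kg/s

0.009268 kg/s


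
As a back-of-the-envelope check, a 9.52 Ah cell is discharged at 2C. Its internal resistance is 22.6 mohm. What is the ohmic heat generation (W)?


Convert: R = 22.6 mohm = 0.0226 ohm
Step 1: I = C_rate * capacity = 2 * 9.52 = 19.04 A
Step 2: Q = I^2 * R = 19.04^2 * 0.0226 = 362.52 * 0.0226 = 8.193 W

8.193 W


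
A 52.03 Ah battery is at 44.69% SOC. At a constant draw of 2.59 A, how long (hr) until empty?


Step 1: remaining = SOC/100 * C_total = 44.69/100 * 52.03 = 23.252 Ah
Step 2: t = remaining / I = 23.252 / 2.59 = 8.978 hr

8.978 hr


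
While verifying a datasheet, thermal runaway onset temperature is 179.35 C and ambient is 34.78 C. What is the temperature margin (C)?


margin = T_onset - T_ambient = 179.35 - 34.78 = 144.57 C

144.57 C


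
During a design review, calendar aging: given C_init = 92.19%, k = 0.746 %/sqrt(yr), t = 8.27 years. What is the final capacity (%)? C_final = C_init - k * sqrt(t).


Step 1: sqrt(8.27 yr) = 2.8758
Step 2: drop = 0.746 * 2.8758 = 2.1453
Step 3: C_final = 92.19 - 2.1453 = 90.04%

90.04%


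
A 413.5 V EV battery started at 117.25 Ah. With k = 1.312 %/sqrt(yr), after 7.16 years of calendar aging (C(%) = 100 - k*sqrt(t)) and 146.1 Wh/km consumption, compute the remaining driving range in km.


Step 1: capacity retention = 100 - 1.312 * sqrt(7.16) = 100 - 1.312 * 2.6758 = 96.489%
Step 2: C_now = 117.25 * 96.489/100 = 113.13 Ah
Step 3: E_pack = V * C_now = 413.5 * 113.13 = 46779 Wh
Step 4: range = E_pack / consumption = 46779 / 146.1 = 320.2 km

320.2 km


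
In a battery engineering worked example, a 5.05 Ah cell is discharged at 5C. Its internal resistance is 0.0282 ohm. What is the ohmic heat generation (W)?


Step 1: I = C_rate * capacity = 5 * 5.05 = 25.25 A
Step 2: Q = I^2 * R = 25.25^2 * 0.0282 = 637.56 * 0.0282 = 17.98 W

17.98 W


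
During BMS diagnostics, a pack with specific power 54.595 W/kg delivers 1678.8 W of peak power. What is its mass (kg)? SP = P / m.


m = P / SP = 1678.8 / 54.595 = 30.75 kg

30.75 kg


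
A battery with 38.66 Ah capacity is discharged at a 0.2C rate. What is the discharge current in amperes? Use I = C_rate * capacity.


I = C_rate * capacity = 0.2 * 38.66 = 7.732 A

7.732 A


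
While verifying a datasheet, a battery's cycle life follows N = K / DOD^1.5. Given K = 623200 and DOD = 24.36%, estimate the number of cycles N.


DOD^1.5 = 120.23
N = K / DOD^1.5 = 623200 / 120.23 = 5183

5183 cycles


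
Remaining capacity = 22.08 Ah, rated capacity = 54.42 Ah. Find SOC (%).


SOC% = 22.08 / 54.42 * 100 = 40.57%

40.57%


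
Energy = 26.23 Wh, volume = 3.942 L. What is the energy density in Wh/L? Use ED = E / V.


Volumetric ED = 26.23 Wh / 3.942 L = 6.654 Wh/L

6.654 Wh/L


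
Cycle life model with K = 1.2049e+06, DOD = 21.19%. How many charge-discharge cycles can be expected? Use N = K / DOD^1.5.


DOD^1.5 = 97.543
N = K / DOD^1.5 = 1.2049e+06 / 97.543 = 12350

12350 cycles


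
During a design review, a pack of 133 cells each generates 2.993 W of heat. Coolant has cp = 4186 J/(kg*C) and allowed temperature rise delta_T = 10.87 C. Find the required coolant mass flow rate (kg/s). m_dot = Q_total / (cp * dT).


Step 1: Total heat Q = 133 * 2.993 W = 398.07 W
Step 2: denom = cp * dT = 4186 * 10.87 = 45502
Step 3: m_dot = 398.07 / 45502 = 0.008748 kg/s

0.008748 kg/s


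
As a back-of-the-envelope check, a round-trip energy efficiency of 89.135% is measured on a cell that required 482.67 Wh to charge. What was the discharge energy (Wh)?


E_dis = eta/100 * E_chg = 89.135/100 * 482.67 = 430.2 Wh

430.2 Wh


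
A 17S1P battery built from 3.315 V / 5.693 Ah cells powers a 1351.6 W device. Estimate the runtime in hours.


Step 1: E_pack = Ns * V_cell * Np * C_cell = 17 * 3.315 * 1 * 5.693 = 320.83 Wh
Step 2: t = E_pack / P = 320.83 / 1351.6 = 0.2374 hr

0.2374 hr


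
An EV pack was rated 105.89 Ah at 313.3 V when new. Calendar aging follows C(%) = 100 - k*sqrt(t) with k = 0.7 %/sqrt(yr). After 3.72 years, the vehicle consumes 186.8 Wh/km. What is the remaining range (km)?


Step 1: capacity retention = 100 - 0.7 * sqrt(3.72) = 100 - 0.7 * 1.9287 = 98.65%
Step 2: C_now = 105.89 * 98.65/100 = 104.46 Ah
Step 3: E_pack = V * C_now = 313.3 * 104.46 = 32727 Wh
Step 4: range = E_pack / consumption = 32727 / 186.8 = 175.2 km

175.2 km


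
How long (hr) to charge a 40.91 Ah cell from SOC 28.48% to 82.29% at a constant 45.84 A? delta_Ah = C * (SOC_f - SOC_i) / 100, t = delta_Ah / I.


delta_Ah = 40.91 * (82.29 - 28.48) / 100 = 22.014 Ah
t = delta_Ah / I = 22.014 / 45.84 = 0.4802 hr

0.4802 hr


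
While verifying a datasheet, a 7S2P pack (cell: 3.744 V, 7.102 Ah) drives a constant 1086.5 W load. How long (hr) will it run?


Step 1: E_pack = Ns * V_cell * Np * C_cell = 7 * 3.744 * 2 * 7.102 = 372.26 Wh
Step 2: t = E_pack / P = 372.26 / 1086.5 = 0.3426 hr

0.3426 hr


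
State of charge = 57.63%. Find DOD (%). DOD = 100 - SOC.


Complement of SOC: DOD = 100% - 57.63% = 42.37%

42.37%


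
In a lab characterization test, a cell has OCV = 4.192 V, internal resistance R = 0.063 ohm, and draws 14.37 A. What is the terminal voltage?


V = OCV - I*R = 4.192 - 14.37 * 0.063 = 3.287 V

3.287 V


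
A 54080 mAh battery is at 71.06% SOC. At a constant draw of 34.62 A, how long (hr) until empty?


Convert: C_total = 54080 mAh = 54.08 Ah
Step 1: remaining = SOC/100 * C_total = 71.06/100 * 54.08 = 38.429 Ah
Step 2: t = remaining / I = 38.429 / 34.62 = 1.110 hr

1.110 hr


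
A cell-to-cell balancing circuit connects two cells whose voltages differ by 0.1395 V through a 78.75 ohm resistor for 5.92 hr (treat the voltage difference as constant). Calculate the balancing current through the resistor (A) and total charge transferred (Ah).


First, Ohm's law: I_bal = 0.1395 V / 78.75 ohm = 0.0017714 A
Then Q = I * t = 0.0017714 A * 5.92 hr = 0.01049 Ah

I=0.0017714 A, Q=0.01049 Ah


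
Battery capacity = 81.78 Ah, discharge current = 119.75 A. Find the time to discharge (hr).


t = capacity / current = 81.78 / 119.75 = 0.6829 hr

0.6829 hr


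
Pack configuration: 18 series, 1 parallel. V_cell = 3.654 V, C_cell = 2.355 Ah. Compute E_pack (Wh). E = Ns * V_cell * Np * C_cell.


E = Ns * Vcell * Np * Ccell = 18 * 3.654 * 1 * 2.355 = 154.9 Wh

154.9 Wh


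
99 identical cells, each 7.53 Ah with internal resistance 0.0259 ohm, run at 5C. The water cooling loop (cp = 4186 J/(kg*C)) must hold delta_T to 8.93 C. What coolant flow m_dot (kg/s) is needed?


Step 1: I = 5 * 7.53 = 37.65 A
Step 2: Q_cell = I^2 * R = 37.65^2 * 0.0259 = 36.714 W
Step 3: Q_total = 99 * 36.714 = 3634.7 W
Step 4: m_dot = Q_total / (cp * dT) = 3634.7 / (4186 * 8.93) = 0.09723 kg/s

0.09723 kg/s


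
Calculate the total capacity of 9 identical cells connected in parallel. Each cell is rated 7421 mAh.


Convert: C_cell = 7421 mAh = 7.421 Ah
C_total = 9 * 7.421 = 66.789 Ah

66.789 Ah


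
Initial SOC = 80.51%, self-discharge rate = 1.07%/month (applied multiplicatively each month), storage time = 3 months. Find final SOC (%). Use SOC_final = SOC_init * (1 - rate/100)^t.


decay = (1 - 1.07/100)^3 = 0.96824
SOC_final = 80.51 * 0.96824 = 77.95%

77.95%


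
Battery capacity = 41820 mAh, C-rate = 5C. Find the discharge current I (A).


Convert: capacity = 41820 mAh = 41.82 Ah
I = C_rate * capacity = 5 * 41.82 = 209.1 A

209.1 A


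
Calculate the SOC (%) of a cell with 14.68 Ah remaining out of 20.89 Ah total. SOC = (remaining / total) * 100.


SOC = (remaining / total) * 100 = (14.68 / 20.89) * 100 = 70.27%

70.27%


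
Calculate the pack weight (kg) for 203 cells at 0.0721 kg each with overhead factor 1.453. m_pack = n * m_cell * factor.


Cell mass sum = 203 * 0.0721 = 14.636 kg
With overhead 1.453: m_pack = 14.636 * 1.453 = 21.27 kg

21.27 kg


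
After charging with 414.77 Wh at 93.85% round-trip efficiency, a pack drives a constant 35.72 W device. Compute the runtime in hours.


Step 1: E_discharge = eta/100 * E_charge = 93.85/100 * 414.77 = 389.26 Wh
Step 2: t = E_discharge / P = 389.26 / 35.72 = 10.90 hr

10.90 hr


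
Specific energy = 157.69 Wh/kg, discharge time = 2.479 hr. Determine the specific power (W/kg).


Specific power = 157.69 Wh/kg / 2.479 hr = 63.61 W/kg

63.61 W/kg


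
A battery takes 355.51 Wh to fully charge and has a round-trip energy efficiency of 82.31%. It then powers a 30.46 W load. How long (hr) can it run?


Step 1: E_discharge = eta/100 * E_charge = 82.31/100 * 355.51 = 292.62 Wh
Step 2: t = E_discharge / P = 292.62 / 30.46 = 9.607 hr

9.607 hr


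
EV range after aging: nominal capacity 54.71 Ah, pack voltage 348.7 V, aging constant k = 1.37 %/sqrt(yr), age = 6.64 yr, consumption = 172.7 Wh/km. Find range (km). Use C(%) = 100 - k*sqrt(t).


Step 1: capacity retention = 100 - 1.37 * sqrt(6.64) = 100 - 1.37 * 2.5768 = 96.47%
Step 2: C_now = 54.71 * 96.47/100 = 52.779 Ah
Step 3: E_pack = V * C_now = 348.7 * 52.779 = 18404 Wh
Step 4: range = E_pack / consumption = 18404 / 172.7 = 106.6 km

106.6 km


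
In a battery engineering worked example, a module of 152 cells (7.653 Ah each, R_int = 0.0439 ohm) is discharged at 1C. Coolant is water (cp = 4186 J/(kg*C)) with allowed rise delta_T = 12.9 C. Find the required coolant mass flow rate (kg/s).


Step 1: I = 1 * 7.653 = 7.653 A
Step 2: Q_cell = I^2 * R = 7.653^2 * 0.0439 = 2.5712 W
Step 3: Q_total = 152 * 2.5712 = 390.82 W
Step 4: m_dot = Q_total / (cp * dT) = 390.82 / (4186 * 12.9) = 0.007237 kg/s

0.007237 kg/s


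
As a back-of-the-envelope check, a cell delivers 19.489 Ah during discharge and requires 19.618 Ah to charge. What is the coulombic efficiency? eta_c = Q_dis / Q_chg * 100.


eta_c = Q_dis / Q_chg * 100 = 19.489 / 19.618 * 100 = 99.34%

99.34%


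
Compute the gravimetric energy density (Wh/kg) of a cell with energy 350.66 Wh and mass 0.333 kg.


ED = E / m = 350.66 / 0.333 = 1053 Wh/kg

1053 Wh/kg


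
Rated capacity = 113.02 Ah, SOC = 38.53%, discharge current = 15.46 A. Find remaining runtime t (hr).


Step 1: remaining = SOC/100 * C_total = 38.53/100 * 113.02 = 43.547 Ah
Step 2: t = remaining / I = 43.547 / 15.46 = 2.817 hr

2.817 hr


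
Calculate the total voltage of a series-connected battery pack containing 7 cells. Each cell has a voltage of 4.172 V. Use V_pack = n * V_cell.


Series voltages add: 7 * 4.172 V = 29.204 V

29.204 V


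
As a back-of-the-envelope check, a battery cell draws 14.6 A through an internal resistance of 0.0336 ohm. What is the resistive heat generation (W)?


I^2 = 213.16
Q = 213.16 * 0.0336 = 7.162 W

7.162 W


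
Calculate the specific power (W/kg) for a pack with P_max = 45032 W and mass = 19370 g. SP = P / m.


Convert: m = 19370 g = 19.37 kg
Specific power = 45032 W / 19.37 kg = 2325 W/kg

2325 W/kg


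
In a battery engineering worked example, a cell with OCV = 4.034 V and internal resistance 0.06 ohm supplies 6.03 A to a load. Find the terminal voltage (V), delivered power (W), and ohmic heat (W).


Step 1: V_terminal = OCV - I*R = 4.034 - 6.03 * 0.06 = 3.6722 V
Step 2: P_out = V_terminal * I = 3.6722 * 6.03 = 22.14 W
Step 3: Q = I^2 * R = 6.03^2 * 0.06 = 2.182 W

V=3.6722 V, P=22.14 W, Q=2.182 W


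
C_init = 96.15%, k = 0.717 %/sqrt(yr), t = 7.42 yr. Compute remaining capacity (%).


sqrt(t) = sqrt(7.42) = 2.724
C_final = 96.15 - 0.717 * 2.724 = 94.20%

94.20%


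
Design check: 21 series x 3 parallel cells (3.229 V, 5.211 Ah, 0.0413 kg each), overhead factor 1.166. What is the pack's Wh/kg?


Step 1: V_pack = 21 * 3.229 = 67.809 V
Step 2: C_pack = 3 * 5.211 = 15.633 Ah
Step 3: E_pack = V_pack * C_pack = 67.809 * 15.633 = 1060.1 Wh
Step 4: m_pack = 21 * 3 * 0.0413 * 1.166 = 3.0338 kg
Step 5: ED = E_pack / m_pack = 1060.1 / 3.0338 = 349.4 Wh/kg

349.4 Wh/kg


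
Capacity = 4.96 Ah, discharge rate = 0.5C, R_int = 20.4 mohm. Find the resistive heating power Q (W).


Convert: R = 20.4 mohm = 0.0204 ohm
Step 1: I = C_rate * capacity = 0.5 * 4.96 = 2.48 A
Step 2: Q = I^2 * R = 2.48^2 * 0.0204 = 6.1504 * 0.0204 = 0.1255 W

0.1255 W


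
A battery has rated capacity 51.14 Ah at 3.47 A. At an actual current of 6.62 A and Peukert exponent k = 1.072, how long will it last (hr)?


t_rated = C / I_rated = 51.14 / 3.47 = 14.738 hr
(I_rated/I)^k = (0.52417)^1.072 = 0.50035
t = t_rated * (I_rated/I)^k = 14.738 * 0.50035 = 7.374 hr

7.374 hr


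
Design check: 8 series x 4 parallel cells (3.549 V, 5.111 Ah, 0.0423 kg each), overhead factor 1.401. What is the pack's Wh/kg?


Step 1: V_pack = 8 * 3.549 = 28.392 V
Step 2: C_pack = 4 * 5.111 = 20.444 Ah
Step 3: E_pack = V_pack * C_pack = 28.392 * 20.444 = 580.45 Wh
Step 4: m_pack = 8 * 4 * 0.0423 * 1.401 = 1.8964 kg
Step 5: ED = E_pack / m_pack = 580.45 / 1.8964 = 306.1 Wh/kg

306.1 Wh/kg


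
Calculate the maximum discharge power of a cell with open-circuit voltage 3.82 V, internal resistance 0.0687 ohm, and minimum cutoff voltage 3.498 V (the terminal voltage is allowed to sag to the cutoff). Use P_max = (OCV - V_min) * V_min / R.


P_max = (OCV - V_min) * V_min / R = (3.82 - 3.498) * 3.498 / 0.0687 = 0.322 * 3.498 / 0.0687 = 16.40 W

16.40 W


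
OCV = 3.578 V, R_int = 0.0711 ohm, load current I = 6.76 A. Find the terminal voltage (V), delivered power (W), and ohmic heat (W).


Step 1: V_terminal = OCV - I*R = 3.578 - 6.76 * 0.0711 = 3.0974 V
Step 2: P_out = V_terminal * I = 3.0974 * 6.76 = 20.94 W
Step 3: Q = I^2 * R = 6.76^2 * 0.0711 = 3.249 W

V=3.0974 V, P=20.94 W, Q=3.249 W


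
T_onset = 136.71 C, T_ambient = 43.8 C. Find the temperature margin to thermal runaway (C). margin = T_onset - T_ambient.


Safety margin = 136.71 C - 43.8 C = 92.91 C

92.91 C


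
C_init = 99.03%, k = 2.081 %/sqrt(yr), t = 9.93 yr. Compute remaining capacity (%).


sqrt(t) = sqrt(9.93) = 3.1512
C_final = 99.03 - 2.081 * 3.1512 = 92.47%

92.47%


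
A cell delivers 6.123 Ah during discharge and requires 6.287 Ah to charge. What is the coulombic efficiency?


Coulombic efficiency = 6.123/6.287 * 100% = 97.39%

97.39%


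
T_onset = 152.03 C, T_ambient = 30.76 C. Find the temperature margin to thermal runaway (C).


Safety margin = 152.03 C - 30.76 C = 121.27 C

121.27 C


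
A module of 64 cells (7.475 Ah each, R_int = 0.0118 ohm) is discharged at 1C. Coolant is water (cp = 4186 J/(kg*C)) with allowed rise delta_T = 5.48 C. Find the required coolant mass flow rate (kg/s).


Step 1: I = 1 * 7.475 = 7.475 A
Step 2: Q_cell = I^2 * R = 7.475^2 * 0.0118 = 0.65933 W
Step 3: Q_total = 64 * 0.65933 = 42.197 W
Step 4: m_dot = Q_total / (cp * dT) = 42.197 / (4186 * 5.48) = 0.001840 kg/s

0.001840 kg/s


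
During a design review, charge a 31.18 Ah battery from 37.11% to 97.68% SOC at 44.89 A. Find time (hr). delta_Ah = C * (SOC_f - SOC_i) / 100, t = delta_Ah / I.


Step 1: dSOC = 97.68% - 37.11% = 60.57%
Step 2: delta_Ah = 31.18 * 60.57 / 100 = 18.886 Ah
Step 3: t = 18.886 / 44.89 = 0.4207 hr

0.4207 hr


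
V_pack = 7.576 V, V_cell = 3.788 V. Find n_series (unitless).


Rearranging: n = V_pack / V_cell = 7.576 / 3.788 = 2 cells

2


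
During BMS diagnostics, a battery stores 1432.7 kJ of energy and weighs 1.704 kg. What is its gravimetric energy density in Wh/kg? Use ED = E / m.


Convert: E = 1432.7 kJ = 397.97 Wh
ED = E / m = 397.97 / 1.704 = 233.6 Wh/kg

233.6 Wh/kg


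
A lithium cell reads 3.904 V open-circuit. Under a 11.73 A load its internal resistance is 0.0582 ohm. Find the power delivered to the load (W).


Step 1: V_terminal = OCV - I*R = 3.904 - 11.73 * 0.0582 = 3.2213 V
Step 2: P_out = V_terminal * I = 3.2213 * 11.73 = 37.79 W

37.79 W


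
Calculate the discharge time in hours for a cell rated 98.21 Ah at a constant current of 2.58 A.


Runtime = 98.21 Ah / 2.58 A = 38.07 hr

38.07 hr


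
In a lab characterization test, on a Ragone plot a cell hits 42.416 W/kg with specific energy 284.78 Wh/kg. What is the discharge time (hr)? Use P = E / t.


t = E / P = 284.78 / 42.416 = 6.714 hr

6.714 hr


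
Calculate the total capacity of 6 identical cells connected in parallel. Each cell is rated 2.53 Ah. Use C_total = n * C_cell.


C_total = 6 * 2.53 = 15.18 Ah

15.18 Ah


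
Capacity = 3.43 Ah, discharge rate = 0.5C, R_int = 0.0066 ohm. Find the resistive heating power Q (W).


Step 1: I = C_rate * capacity = 0.5 * 3.43 = 1.715 A
Step 2: Q = I^2 * R = 1.715^2 * 0.0066 = 2.9412 * 0.0066 = 0.01941 W

0.01941 W


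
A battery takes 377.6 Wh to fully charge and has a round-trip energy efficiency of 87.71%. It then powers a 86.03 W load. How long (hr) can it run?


Step 1: E_discharge = eta/100 * E_charge = 87.71/100 * 377.6 = 331.19 Wh
Step 2: t = E_discharge / P = 331.19 / 86.03 = 3.850 hr

3.850 hr


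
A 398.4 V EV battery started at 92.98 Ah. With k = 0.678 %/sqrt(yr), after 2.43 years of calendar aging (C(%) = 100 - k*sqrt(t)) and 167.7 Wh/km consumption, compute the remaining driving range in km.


Step 1: capacity retention = 100 - 0.678 * sqrt(2.43) = 100 - 0.678 * 1.5588 = 98.943%
Step 2: C_now = 92.98 * 98.943/100 = 91.997 Ah
Step 3: E_pack = V * C_now = 398.4 * 91.997 = 36652 Wh
Step 4: range = E_pack / consumption = 36652 / 167.7 = 218.6 km

218.6 km


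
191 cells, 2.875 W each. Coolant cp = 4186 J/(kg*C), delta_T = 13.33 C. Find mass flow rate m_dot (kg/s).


Q_total = 191 * 2.875 = 549.13 W
m_dot = Q_total / (cp * dT) = 549.13 / (4186 * 13.33) = 0.009841 kg/s

0.009841 kg/s


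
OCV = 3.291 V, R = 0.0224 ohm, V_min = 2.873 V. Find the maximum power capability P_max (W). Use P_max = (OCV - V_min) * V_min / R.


dV = OCV - V_min = 0.418 V (so I_max = dV / R)
P_max = dV * V_min / R = 0.418 * 2.873 / 0.0224 = 53.61 W

53.61 W


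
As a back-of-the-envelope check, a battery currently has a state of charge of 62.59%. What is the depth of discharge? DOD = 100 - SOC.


Complement of SOC: DOD = 100% - 62.59% = 37.41%

37.41%


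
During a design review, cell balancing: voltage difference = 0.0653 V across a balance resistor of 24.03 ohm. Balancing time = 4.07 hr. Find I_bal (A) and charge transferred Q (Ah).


First, Ohm's law: I_bal = 0.0653 V / 24.03 ohm = 0.0027174 A
Then Q = I * t = 0.0027174 A * 4.07 hr = 0.01106 Ah

I=0.0027174 A, Q=0.01106 Ah


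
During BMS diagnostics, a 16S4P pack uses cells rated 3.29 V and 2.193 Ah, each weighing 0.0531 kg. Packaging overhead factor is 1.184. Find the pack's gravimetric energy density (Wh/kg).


Step 1: V_pack = 16 * 3.29 = 52.64 V
Step 2: C_pack = 4 * 2.193 = 8.772 Ah
Step 3: E_pack = V_pack * C_pack = 52.64 * 8.772 = 461.76 Wh
Step 4: m_pack = 16 * 4 * 0.0531 * 1.184 = 4.0237 kg
Step 5: ED = E_pack / m_pack = 461.76 / 4.0237 = 114.8 Wh/kg

114.8 Wh/kg


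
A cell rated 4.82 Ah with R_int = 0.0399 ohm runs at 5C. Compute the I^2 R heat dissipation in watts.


Step 1: I = C_rate * capacity = 5 * 4.82 = 24.1 A
Step 2: Q = I^2 * R = 24.1^2 * 0.0399 = 580.81 * 0.0399 = 23.17 W

23.17 W


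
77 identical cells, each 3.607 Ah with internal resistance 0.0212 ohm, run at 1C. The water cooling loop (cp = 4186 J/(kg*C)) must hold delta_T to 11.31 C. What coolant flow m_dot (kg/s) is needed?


Step 1: I = 1 * 3.607 = 3.607 A
Step 2: Q_cell = I^2 * R = 3.607^2 * 0.0212 = 0.27582 W
Step 3: Q_total = 77 * 0.27582 = 21.238 W
Step 4: m_dot = Q_total / (cp * dT) = 21.238 / (4186 * 11.31) = 4.486e-04 kg/s

4.486e-04 kg/s


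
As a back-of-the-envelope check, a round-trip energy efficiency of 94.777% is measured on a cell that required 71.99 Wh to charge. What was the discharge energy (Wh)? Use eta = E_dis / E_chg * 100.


E_dis = eta/100 * E_chg = 94.777/100 * 71.99 = 68.23 Wh

68.23 Wh


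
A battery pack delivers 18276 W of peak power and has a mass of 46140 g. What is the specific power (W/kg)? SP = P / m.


Convert: m = 46140 g = 46.14 kg
SP = P / m = 18276 / 46.14 = 396.1 W/kg

396.1 W/kg


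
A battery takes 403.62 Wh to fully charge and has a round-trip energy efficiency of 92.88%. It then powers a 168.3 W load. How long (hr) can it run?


Step 1: E_discharge = eta/100 * E_charge = 92.88/100 * 403.62 = 374.88 Wh
Step 2: t = E_discharge / P = 374.88 / 168.3 = 2.227 hr

2.227 hr


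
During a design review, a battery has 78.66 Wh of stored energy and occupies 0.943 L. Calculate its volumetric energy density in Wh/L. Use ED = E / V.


Volumetric ED = 78.66 Wh / 0.943 L = 83.41 Wh/L

83.41 Wh/L


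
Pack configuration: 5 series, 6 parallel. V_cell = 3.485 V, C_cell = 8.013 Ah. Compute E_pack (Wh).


E = Ns * Vcell * Np * Ccell = 5 * 3.485 * 6 * 8.013 = 837.8 Wh

837.8 Wh


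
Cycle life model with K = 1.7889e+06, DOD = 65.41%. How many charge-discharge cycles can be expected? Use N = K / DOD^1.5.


Step 1: DOD^1.5 = 65.41^1.5 = 529.01
Step 2: N = 1.7889e+06 / 529.01 = 3382 cycles

3382 cycles


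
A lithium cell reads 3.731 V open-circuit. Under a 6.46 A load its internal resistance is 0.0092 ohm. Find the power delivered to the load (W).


Step 1: V_terminal = OCV - I*R = 3.731 - 6.46 * 0.0092 = 3.6716 V
Step 2: P_out = V_terminal * I = 3.6716 * 6.46 = 23.72 W

23.72 W


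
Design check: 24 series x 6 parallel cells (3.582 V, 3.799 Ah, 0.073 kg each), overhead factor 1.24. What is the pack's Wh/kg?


Step 1: V_pack = 24 * 3.582 = 85.968 V
Step 2: C_pack = 6 * 3.799 = 22.794 Ah
Step 3: E_pack = V_pack * C_pack = 85.968 * 22.794 = 1959.6 Wh
Step 4: m_pack = 24 * 6 * 0.073 * 1.24 = 13.035 kg
Step 5: ED = E_pack / m_pack = 1959.6 / 13.035 = 150.3 Wh/kg

150.3 Wh/kg


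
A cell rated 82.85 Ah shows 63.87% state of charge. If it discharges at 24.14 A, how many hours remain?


Step 1: remaining = SOC/100 * C_total = 63.87/100 * 82.85 = 52.916 Ah
Step 2: t = remaining / I = 52.916 / 24.14 = 2.192 hr

2.192 hr


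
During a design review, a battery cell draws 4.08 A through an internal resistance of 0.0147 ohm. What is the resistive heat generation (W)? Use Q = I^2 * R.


Q = I^2 * R = 4.08^2 * 0.0147 = 0.2447 W

0.2447 W


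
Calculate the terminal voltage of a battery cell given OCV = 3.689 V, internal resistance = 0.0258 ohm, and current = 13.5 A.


IR drop = 13.5 * 0.0258 = 0.3483 V
V = 3.689 - 0.3483 = 3.341 V

3.341 V


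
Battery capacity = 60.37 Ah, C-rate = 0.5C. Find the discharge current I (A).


I = C_rate * capacity = 0.5 * 60.37 = 30.185 A

30.185 A


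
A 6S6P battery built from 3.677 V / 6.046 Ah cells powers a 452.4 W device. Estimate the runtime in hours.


Step 1: E_pack = Ns * V_cell * Np * C_cell = 6 * 3.677 * 6 * 6.046 = 800.32 Wh
Step 2: t = E_pack / P = 800.32 / 452.4 = 1.769 hr

1.769 hr


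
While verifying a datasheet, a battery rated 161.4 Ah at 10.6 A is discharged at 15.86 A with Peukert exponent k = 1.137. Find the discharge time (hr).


Step 1: t_rated = C / I_rated = 161.4 / 10.6 = 15.226 hr
Step 2: ratio = 10.6 / 15.86 = 0.66835
Step 3: ratio^k = 0.66835^1.137 = 0.63245
Step 4: t = t_rated * ratio^k = 15.226 * 0.63245 = 9.630 hr

9.630 hr


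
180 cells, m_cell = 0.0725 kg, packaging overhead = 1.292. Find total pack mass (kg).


m_pack = n * m_cell * overhead = 180 * 0.0725 * 1.292 = 16.86 kg

16.86 kg


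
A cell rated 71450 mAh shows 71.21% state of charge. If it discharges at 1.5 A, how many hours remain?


Convert: C_total = 71450 mAh = 71.45 Ah
Step 1: remaining = SOC/100 * C_total = 71.21/100 * 71.45 = 50.88 Ah
Step 2: t = remaining / I = 50.88 / 1.5 = 33.92 hr

33.92 hr


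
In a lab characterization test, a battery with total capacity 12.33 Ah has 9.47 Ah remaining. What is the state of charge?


SOC% = 9.47 / 12.33 * 100 = 76.80%

76.80%


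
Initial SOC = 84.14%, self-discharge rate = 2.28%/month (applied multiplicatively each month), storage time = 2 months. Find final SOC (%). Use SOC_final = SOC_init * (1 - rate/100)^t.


decay = (1 - 2.28/100)^2 = 0.95492
SOC_final = 84.14 * 0.95492 = 80.35%

80.35%


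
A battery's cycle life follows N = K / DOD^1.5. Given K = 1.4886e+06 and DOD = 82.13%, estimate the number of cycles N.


Step 1: DOD^1.5 = 82.13^1.5 = 744.31
Step 2: N = 1.4886e+06 / 744.31 = 2000 cycles

2000 cycles


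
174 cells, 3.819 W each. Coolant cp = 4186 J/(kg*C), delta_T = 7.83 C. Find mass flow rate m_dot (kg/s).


Q_total = 174 * 3.819 = 664.51 W
m_dot = Q_total / (cp * dT) = 664.51 / (4186 * 7.83) = 0.02027 kg/s

0.02027 kg/s


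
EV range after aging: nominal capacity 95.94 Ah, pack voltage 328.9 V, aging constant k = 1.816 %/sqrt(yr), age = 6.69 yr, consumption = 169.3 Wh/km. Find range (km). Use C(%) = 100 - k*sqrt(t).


Step 1: capacity retention = 100 - 1.816 * sqrt(6.69) = 100 - 1.816 * 2.5865 = 95.303%
Step 2: C_now = 95.94 * 95.303/100 = 91.434 Ah
Step 3: E_pack = V * C_now = 328.9 * 91.434 = 30073 Wh
Step 4: range = E_pack / consumption = 30073 / 169.3 = 177.6 km

177.6 km


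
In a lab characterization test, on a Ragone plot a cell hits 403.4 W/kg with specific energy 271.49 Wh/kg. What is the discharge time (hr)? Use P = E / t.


t = E / P = 271.49 / 403.4 = 0.6730 hr

0.6730 hr


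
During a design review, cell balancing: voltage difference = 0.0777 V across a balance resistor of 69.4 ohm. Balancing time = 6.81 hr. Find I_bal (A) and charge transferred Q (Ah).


First, Ohm's law: I_bal = 0.0777 V / 69.4 ohm = 0.0011196 A
Then Q = I * t = 0.0011196 A * 6.81 hr = 0.007624 Ah

I=0.0011196 A, Q=0.007624 Ah


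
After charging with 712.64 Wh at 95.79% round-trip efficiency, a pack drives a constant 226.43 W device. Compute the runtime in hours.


Step 1: E_discharge = eta/100 * E_charge = 95.79/100 * 712.64 = 682.64 Wh
Step 2: t = E_discharge / P = 682.64 / 226.43 = 3.015 hr

3.015 hr


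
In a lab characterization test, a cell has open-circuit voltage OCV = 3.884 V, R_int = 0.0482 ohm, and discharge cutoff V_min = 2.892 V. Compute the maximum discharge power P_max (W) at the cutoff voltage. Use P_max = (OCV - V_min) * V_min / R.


dV = OCV - V_min = 0.992 V (so I_max = dV / R)
P_max = dV * V_min / R = 0.992 * 2.892 / 0.0482 = 59.52 W

59.52 W


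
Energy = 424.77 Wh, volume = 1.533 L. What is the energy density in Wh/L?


ED = E / V = 424.77 / 1.533 = 277.1 Wh/L

277.1 Wh/L


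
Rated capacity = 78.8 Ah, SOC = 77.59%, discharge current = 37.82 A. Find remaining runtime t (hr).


Step 1: remaining = SOC/100 * C_total = 77.59/100 * 78.8 = 61.141 Ah
Step 2: t = remaining / I = 61.141 / 37.82 = 1.617 hr

1.617 hr


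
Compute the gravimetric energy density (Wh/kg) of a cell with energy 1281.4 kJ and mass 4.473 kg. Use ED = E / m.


Convert: E = 1281.4 kJ = 355.94 Wh
ED = E / m = 355.94 / 4.473 = 79.58 Wh/kg

79.58 Wh/kg


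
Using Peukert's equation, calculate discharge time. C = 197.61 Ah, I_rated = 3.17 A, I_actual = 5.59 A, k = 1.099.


Step 1: t_rated = C / I_rated = 197.61 / 3.17 = 62.338 hr
Step 2: ratio = 3.17 / 5.59 = 0.56708
Step 3: ratio^k = 0.56708^1.099 = 0.53611
Step 4: t = t_rated * ratio^k = 62.338 * 0.53611 = 33.42 hr

33.42 hr


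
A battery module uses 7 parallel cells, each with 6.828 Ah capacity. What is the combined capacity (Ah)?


Parallel capacities add: 7 * 6.828 Ah = 47.796 Ah

47.796 Ah


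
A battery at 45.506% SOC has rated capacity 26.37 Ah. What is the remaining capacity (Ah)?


remaining = SOC / 100 * total = 45.506 / 100 * 26.37 = 12.00 Ah

12.00 Ah


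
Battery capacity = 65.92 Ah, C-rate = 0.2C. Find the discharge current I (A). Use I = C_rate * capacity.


I = C_rate * capacity = 0.2 * 65.92 = 13.184 A

13.184 A


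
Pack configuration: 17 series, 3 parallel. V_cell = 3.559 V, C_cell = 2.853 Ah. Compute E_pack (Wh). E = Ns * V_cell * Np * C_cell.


E = Ns * Vcell * Np * Ccell = 17 * 3.559 * 3 * 2.853 = 517.8 Wh

517.8 Wh


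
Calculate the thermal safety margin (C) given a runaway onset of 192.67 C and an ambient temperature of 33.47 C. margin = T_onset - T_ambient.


Safety margin = 192.67 C - 33.47 C = 159.2 C

159.2 C


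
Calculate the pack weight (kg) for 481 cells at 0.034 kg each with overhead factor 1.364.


m_pack = n * m_cell * overhead = 481 * 0.034 * 1.364 = 22.31 kg

22.31 kg


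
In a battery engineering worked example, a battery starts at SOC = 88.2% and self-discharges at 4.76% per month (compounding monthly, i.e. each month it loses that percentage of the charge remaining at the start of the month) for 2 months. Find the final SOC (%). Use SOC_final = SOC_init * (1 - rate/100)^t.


Monthly retention factor = 1 - 4.76/100 = 0.9524
Over 2 months: factor^2 = 0.90707
SOC_final = 88.2 * 0.90707 = 80.00%

80.00%


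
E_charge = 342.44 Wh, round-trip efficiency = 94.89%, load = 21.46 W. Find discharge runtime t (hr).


Step 1: E_discharge = eta/100 * E_charge = 94.89/100 * 342.44 = 324.94 Wh
Step 2: t = E_discharge / P = 324.94 / 21.46 = 15.14 hr

15.14 hr


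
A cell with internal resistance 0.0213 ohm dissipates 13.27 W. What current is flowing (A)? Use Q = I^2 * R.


I = sqrt(Q / R) = sqrt(13.27 / 0.0213) = sqrt(623) = 24.96 A

24.96 A


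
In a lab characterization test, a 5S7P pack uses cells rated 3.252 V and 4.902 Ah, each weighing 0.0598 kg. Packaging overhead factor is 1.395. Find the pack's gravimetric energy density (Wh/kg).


Step 1: V_pack = 5 * 3.252 = 16.26 V
Step 2: C_pack = 7 * 4.902 = 34.314 Ah
Step 3: E_pack = V_pack * C_pack = 16.26 * 34.314 = 557.95 Wh
Step 4: m_pack = 5 * 7 * 0.0598 * 1.395 = 2.9197 kg
Step 5: ED = E_pack / m_pack = 557.95 / 2.9197 = 191.1 Wh/kg

191.1 Wh/kg


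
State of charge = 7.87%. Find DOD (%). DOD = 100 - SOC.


DOD = 100 - SOC = 100 - 7.87 = 92.13%

92.13%


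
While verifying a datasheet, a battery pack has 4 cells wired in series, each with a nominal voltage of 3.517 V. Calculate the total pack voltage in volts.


With 4 cells in series at 3.517 V each, V_pack = 14.068 V

14.068 V


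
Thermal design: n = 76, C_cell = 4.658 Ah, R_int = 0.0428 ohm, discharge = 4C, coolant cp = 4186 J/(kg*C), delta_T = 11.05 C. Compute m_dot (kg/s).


Step 1: I = 4 * 4.658 = 18.632 A
Step 2: Q_cell = I^2 * R = 18.632^2 * 0.0428 = 14.858 W
Step 3: Q_total = 76 * 14.858 = 1129.2 W
Step 4: m_dot = Q_total / (cp * dT) = 1129.2 / (4186 * 11.05) = 0.02441 kg/s

0.02441 kg/s


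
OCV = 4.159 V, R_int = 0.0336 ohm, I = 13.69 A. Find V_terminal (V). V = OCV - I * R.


IR drop = 13.69 * 0.0336 = 0.45998 V
V = 4.159 - 0.45998 = 3.699 V

3.699 V


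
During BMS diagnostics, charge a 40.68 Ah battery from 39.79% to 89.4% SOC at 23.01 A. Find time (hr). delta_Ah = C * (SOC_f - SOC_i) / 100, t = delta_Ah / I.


delta_Ah = 40.68 * (89.4 - 39.79) / 100 = 20.181 Ah
t = delta_Ah / I = 20.181 / 23.01 = 0.8771 hr

0.8771 hr


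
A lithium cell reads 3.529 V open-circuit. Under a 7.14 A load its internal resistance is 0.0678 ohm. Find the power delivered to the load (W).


Step 1: V_terminal = OCV - I*R = 3.529 - 7.14 * 0.0678 = 3.0449 V
Step 2: P_out = V_terminal * I = 3.0449 * 7.14 = 21.74 W

21.74 W


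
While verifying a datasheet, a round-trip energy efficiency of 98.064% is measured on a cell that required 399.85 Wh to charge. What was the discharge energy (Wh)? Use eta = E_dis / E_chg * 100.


E_dis = eta/100 * E_chg = 98.064/100 * 399.85 = 392.1 Wh

392.1 Wh


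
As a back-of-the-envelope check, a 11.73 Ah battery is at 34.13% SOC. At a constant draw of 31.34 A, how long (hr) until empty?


Step 1: remaining = SOC/100 * C_total = 34.13/100 * 11.73 = 4.0034 Ah
Step 2: t = remaining / I = 4.0034 / 31.34 = 0.1277 hr

0.1277 hr


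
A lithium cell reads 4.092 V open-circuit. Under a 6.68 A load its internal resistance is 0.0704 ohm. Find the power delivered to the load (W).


Step 1: V_terminal = OCV - I*R = 4.092 - 6.68 * 0.0704 = 3.6217 V
Step 2: P_out = V_terminal * I = 3.6217 * 6.68 = 24.19 W

24.19 W


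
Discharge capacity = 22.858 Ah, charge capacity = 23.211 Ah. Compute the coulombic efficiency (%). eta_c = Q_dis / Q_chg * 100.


Coulombic efficiency = 22.858/23.211 * 100% = 98.48%

98.48%


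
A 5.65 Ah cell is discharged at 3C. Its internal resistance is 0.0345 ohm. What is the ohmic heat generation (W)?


Step 1: I = C_rate * capacity = 3 * 5.65 = 16.95 A
Step 2: Q = I^2 * R = 16.95^2 * 0.0345 = 287.3 * 0.0345 = 9.912 W

9.912 W


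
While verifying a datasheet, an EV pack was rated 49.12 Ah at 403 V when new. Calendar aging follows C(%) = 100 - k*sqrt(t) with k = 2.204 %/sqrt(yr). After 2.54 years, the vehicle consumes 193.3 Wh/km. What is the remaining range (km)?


Step 1: capacity retention = 100 - 2.204 * sqrt(2.54) = 100 - 2.204 * 1.5937 = 96.487%
Step 2: C_now = 49.12 * 96.487/100 = 47.394 Ah
Step 3: E_pack = V * C_now = 403 * 47.394 = 19100 Wh
Step 4: range = E_pack / consumption = 19100 / 193.3 = 98.81 km

98.81 km


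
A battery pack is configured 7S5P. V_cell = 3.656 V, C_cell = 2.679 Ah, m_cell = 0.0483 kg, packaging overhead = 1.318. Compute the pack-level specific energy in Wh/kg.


Step 1: V_pack = 7 * 3.656 = 25.592 V
Step 2: C_pack = 5 * 2.679 = 13.395 Ah
Step 3: E_pack = V_pack * C_pack = 25.592 * 13.395 = 342.8 Wh
Step 4: m_pack = 7 * 5 * 0.0483 * 1.318 = 2.2281 kg
Step 5: ED = E_pack / m_pack = 342.8 / 2.2281 = 153.9 Wh/kg

153.9 Wh/kg


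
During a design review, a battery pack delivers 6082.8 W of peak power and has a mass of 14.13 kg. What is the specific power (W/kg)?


Specific power = 6082.8 W / 14.13 kg = 430.5 W/kg

430.5 W/kg


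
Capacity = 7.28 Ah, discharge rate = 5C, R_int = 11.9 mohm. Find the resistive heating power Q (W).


Convert: R = 11.9 mohm = 0.0119 ohm
Step 1: I = C_rate * capacity = 5 * 7.28 = 36.4 A
Step 2: Q = I^2 * R = 36.4^2 * 0.0119 = 1325 * 0.0119 = 15.77 W

15.77 W


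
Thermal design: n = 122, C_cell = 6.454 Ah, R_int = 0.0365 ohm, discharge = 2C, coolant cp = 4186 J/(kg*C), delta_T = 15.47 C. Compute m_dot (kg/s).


Step 1: I = 2 * 6.454 = 12.908 A
Step 2: Q_cell = I^2 * R = 12.908^2 * 0.0365 = 6.0815 W
Step 3: Q_total = 122 * 6.0815 = 741.94 W
Step 4: m_dot = Q_total / (cp * dT) = 741.94 / (4186 * 15.47) = 0.01146 kg/s

0.01146 kg/s


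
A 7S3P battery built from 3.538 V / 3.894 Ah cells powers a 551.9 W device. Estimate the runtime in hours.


Step 1: E_pack = Ns * V_cell * Np * C_cell = 7 * 3.538 * 3 * 3.894 = 289.32 Wh
Step 2: t = E_pack / P = 289.32 / 551.9 = 0.5242 hr

0.5242 hr


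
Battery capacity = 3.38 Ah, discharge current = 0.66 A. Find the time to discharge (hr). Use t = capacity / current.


t = capacity / current = 3.38 / 0.66 = 5.121 hr

5.121 hr


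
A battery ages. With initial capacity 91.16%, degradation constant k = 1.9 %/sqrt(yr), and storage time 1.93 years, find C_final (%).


Step 1: sqrt(1.93 yr) = 1.3892
Step 2: drop = 1.9 * 1.3892 = 2.6395
Step 3: C_final = 91.16 - 2.6395 = 88.52%

88.52%


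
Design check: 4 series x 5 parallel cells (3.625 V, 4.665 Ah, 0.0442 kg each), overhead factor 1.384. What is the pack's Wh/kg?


Step 1: V_pack = 4 * 3.625 = 14.5 V
Step 2: C_pack = 5 * 4.665 = 23.325 Ah
Step 3: E_pack = V_pack * C_pack = 14.5 * 23.325 = 338.21 Wh
Step 4: m_pack = 4 * 5 * 0.0442 * 1.384 = 1.2235 kg
Step 5: ED = E_pack / m_pack = 338.21 / 1.2235 = 276.4 Wh/kg

276.4 Wh/kg


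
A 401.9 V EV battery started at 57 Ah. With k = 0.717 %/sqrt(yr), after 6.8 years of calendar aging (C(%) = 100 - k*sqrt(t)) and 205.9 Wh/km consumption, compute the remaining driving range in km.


Step 1: capacity retention = 100 - 0.717 * sqrt(6.8) = 100 - 0.717 * 2.6077 = 98.13%
Step 2: C_now = 57 * 98.13/100 = 55.934 Ah
Step 3: E_pack = V * C_now = 401.9 * 55.934 = 22480 Wh
Step 4: range = E_pack / consumption = 22480 / 205.9 = 109.2 km

109.2 km
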